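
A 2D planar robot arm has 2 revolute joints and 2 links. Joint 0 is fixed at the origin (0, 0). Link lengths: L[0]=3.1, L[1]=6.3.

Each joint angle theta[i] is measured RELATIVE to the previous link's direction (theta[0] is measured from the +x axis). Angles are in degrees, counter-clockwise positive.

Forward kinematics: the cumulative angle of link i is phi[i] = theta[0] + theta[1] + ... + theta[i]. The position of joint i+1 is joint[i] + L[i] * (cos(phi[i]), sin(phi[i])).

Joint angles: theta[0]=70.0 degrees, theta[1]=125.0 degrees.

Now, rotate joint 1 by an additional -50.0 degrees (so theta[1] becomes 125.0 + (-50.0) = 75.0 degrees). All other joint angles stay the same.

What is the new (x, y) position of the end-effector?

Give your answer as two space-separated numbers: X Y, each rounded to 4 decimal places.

joint[0] = (0.0000, 0.0000)  (base)
link 0: phi[0] = 70 = 70 deg
  cos(70 deg) = 0.3420, sin(70 deg) = 0.9397
  joint[1] = (0.0000, 0.0000) + 3.1 * (0.3420, 0.9397) = (0.0000 + 1.0603, 0.0000 + 2.9130) = (1.0603, 2.9130)
link 1: phi[1] = 70 + 75 = 145 deg
  cos(145 deg) = -0.8192, sin(145 deg) = 0.5736
  joint[2] = (1.0603, 2.9130) + 6.3 * (-0.8192, 0.5736) = (1.0603 + -5.1607, 2.9130 + 3.6135) = (-4.1004, 6.5266)
End effector: (-4.1004, 6.5266)

Answer: -4.1004 6.5266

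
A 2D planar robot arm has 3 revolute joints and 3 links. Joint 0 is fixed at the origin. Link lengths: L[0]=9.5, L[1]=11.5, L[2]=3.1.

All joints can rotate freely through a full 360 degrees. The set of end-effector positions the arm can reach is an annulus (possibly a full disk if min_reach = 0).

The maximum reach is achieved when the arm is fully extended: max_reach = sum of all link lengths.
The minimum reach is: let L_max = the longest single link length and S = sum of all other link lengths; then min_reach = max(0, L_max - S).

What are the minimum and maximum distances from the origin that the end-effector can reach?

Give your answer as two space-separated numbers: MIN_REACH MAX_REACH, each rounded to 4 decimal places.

Answer: 0.0000 24.1000

Derivation:
Link lengths: [9.5, 11.5, 3.1]
max_reach = 9.5 + 11.5 + 3.1 = 24.1
L_max = max([9.5, 11.5, 3.1]) = 11.5
S (sum of others) = 24.1 - 11.5 = 12.6
min_reach = max(0, 11.5 - 12.6) = max(0, -1.1) = 0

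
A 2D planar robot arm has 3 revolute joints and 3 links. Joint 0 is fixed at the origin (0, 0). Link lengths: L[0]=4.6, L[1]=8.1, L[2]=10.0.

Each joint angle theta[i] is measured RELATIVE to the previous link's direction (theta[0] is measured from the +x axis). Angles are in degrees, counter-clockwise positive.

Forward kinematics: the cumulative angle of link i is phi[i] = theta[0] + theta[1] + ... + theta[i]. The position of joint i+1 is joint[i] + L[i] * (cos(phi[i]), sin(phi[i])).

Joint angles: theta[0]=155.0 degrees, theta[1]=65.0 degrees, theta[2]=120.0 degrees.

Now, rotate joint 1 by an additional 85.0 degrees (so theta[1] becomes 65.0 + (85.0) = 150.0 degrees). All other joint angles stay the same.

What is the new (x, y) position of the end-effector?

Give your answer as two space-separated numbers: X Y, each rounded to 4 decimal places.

joint[0] = (0.0000, 0.0000)  (base)
link 0: phi[0] = 155 = 155 deg
  cos(155 deg) = -0.9063, sin(155 deg) = 0.4226
  joint[1] = (0.0000, 0.0000) + 4.6 * (-0.9063, 0.4226) = (0.0000 + -4.1690, 0.0000 + 1.9440) = (-4.1690, 1.9440)
link 1: phi[1] = 155 + 150 = 305 deg
  cos(305 deg) = 0.5736, sin(305 deg) = -0.8192
  joint[2] = (-4.1690, 1.9440) + 8.1 * (0.5736, -0.8192) = (-4.1690 + 4.6460, 1.9440 + -6.6351) = (0.4770, -4.6911)
link 2: phi[2] = 155 + 150 + 120 = 425 deg
  cos(425 deg) = 0.4226, sin(425 deg) = 0.9063
  joint[3] = (0.4770, -4.6911) + 10 * (0.4226, 0.9063) = (0.4770 + 4.2262, -4.6911 + 9.0631) = (4.7031, 4.3720)
End effector: (4.7031, 4.3720)

Answer: 4.7031 4.3720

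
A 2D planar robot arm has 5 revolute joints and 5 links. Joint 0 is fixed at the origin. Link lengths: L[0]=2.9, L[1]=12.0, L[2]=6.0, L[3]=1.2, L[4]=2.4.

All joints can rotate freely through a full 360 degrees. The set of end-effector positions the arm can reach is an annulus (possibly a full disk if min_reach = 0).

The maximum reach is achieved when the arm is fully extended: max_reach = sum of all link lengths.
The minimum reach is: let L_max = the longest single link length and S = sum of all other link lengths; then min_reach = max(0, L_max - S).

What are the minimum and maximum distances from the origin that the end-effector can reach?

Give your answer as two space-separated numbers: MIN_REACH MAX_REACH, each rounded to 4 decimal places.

Link lengths: [2.9, 12.0, 6.0, 1.2, 2.4]
max_reach = 2.9 + 12 + 6 + 1.2 + 2.4 = 24.5
L_max = max([2.9, 12.0, 6.0, 1.2, 2.4]) = 12
S (sum of others) = 24.5 - 12 = 12.5
min_reach = max(0, 12 - 12.5) = max(0, -0.5) = 0

Answer: 0.0000 24.5000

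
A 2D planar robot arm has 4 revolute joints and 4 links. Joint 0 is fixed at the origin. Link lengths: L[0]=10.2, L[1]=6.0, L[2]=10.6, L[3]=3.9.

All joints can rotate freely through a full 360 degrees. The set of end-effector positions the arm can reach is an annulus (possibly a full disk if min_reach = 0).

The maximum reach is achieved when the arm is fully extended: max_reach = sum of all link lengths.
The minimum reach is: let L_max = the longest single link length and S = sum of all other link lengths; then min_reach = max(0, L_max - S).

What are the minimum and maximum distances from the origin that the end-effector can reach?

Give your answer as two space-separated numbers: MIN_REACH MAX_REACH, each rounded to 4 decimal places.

Answer: 0.0000 30.7000

Derivation:
Link lengths: [10.2, 6.0, 10.6, 3.9]
max_reach = 10.2 + 6 + 10.6 + 3.9 = 30.7
L_max = max([10.2, 6.0, 10.6, 3.9]) = 10.6
S (sum of others) = 30.7 - 10.6 = 20.1
min_reach = max(0, 10.6 - 20.1) = max(0, -9.5) = 0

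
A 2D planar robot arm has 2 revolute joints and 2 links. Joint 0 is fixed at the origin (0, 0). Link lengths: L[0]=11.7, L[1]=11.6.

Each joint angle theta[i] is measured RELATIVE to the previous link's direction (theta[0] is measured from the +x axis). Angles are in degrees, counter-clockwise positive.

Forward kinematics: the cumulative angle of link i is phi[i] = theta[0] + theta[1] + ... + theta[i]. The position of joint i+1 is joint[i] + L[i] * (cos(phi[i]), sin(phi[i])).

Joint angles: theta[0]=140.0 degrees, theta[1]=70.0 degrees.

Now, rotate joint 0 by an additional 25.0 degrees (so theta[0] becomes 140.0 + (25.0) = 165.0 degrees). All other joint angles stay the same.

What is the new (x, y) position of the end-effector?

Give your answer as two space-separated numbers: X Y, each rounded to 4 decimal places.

joint[0] = (0.0000, 0.0000)  (base)
link 0: phi[0] = 165 = 165 deg
  cos(165 deg) = -0.9659, sin(165 deg) = 0.2588
  joint[1] = (0.0000, 0.0000) + 11.7 * (-0.9659, 0.2588) = (0.0000 + -11.3013, 0.0000 + 3.0282) = (-11.3013, 3.0282)
link 1: phi[1] = 165 + 70 = 235 deg
  cos(235 deg) = -0.5736, sin(235 deg) = -0.8192
  joint[2] = (-11.3013, 3.0282) + 11.6 * (-0.5736, -0.8192) = (-11.3013 + -6.6535, 3.0282 + -9.5022) = (-17.9548, -6.4740)
End effector: (-17.9548, -6.4740)

Answer: -17.9548 -6.4740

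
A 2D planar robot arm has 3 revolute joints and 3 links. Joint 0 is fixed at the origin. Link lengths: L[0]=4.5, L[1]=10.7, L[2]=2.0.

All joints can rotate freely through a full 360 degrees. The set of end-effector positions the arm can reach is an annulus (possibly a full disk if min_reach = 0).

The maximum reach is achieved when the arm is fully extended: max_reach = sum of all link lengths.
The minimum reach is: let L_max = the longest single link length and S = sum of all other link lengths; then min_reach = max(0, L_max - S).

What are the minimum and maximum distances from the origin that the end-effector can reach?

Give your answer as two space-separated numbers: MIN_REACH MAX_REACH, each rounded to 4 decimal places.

Link lengths: [4.5, 10.7, 2.0]
max_reach = 4.5 + 10.7 + 2 = 17.2
L_max = max([4.5, 10.7, 2.0]) = 10.7
S (sum of others) = 17.2 - 10.7 = 6.5
min_reach = max(0, 10.7 - 6.5) = max(0, 4.2) = 4.2

Answer: 4.2000 17.2000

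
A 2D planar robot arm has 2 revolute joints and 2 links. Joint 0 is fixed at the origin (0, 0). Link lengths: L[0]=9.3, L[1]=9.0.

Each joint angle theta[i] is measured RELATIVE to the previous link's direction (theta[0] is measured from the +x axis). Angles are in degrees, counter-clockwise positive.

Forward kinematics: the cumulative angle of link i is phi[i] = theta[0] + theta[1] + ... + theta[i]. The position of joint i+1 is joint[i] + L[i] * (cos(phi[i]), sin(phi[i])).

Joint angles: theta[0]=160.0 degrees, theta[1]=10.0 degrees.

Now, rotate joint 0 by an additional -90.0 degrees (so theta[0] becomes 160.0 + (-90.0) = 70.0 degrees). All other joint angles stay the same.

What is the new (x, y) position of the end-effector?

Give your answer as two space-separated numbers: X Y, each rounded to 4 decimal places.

Answer: 4.7436 17.6024

Derivation:
joint[0] = (0.0000, 0.0000)  (base)
link 0: phi[0] = 70 = 70 deg
  cos(70 deg) = 0.3420, sin(70 deg) = 0.9397
  joint[1] = (0.0000, 0.0000) + 9.3 * (0.3420, 0.9397) = (0.0000 + 3.1808, 0.0000 + 8.7391) = (3.1808, 8.7391)
link 1: phi[1] = 70 + 10 = 80 deg
  cos(80 deg) = 0.1736, sin(80 deg) = 0.9848
  joint[2] = (3.1808, 8.7391) + 9 * (0.1736, 0.9848) = (3.1808 + 1.5628, 8.7391 + 8.8633) = (4.7436, 17.6024)
End effector: (4.7436, 17.6024)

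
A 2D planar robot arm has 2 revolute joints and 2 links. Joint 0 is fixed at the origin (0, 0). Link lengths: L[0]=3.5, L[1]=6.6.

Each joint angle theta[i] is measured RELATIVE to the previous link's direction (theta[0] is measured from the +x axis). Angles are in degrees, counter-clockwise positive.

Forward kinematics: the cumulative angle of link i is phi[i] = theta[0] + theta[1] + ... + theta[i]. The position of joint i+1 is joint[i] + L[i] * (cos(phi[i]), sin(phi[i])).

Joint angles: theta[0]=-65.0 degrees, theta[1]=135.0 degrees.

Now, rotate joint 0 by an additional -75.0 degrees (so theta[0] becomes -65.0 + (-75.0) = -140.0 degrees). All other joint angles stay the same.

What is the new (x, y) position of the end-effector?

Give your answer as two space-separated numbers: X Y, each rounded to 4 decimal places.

joint[0] = (0.0000, 0.0000)  (base)
link 0: phi[0] = -140 = -140 deg
  cos(-140 deg) = -0.7660, sin(-140 deg) = -0.6428
  joint[1] = (0.0000, 0.0000) + 3.5 * (-0.7660, -0.6428) = (0.0000 + -2.6812, 0.0000 + -2.2498) = (-2.6812, -2.2498)
link 1: phi[1] = -140 + 135 = -5 deg
  cos(-5 deg) = 0.9962, sin(-5 deg) = -0.0872
  joint[2] = (-2.6812, -2.2498) + 6.6 * (0.9962, -0.0872) = (-2.6812 + 6.5749, -2.2498 + -0.5752) = (3.8937, -2.8250)
End effector: (3.8937, -2.8250)

Answer: 3.8937 -2.8250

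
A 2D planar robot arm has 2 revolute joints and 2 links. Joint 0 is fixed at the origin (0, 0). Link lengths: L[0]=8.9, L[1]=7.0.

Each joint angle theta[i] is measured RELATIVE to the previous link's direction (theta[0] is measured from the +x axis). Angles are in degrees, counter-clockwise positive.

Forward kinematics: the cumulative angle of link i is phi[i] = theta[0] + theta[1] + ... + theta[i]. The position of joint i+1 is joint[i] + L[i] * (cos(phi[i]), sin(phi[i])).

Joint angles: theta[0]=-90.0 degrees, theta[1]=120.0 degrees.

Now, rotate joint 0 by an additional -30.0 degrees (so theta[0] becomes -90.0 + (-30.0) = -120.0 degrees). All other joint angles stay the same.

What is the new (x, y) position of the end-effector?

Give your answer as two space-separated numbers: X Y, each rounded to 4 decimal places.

Answer: 2.5500 -7.7076

Derivation:
joint[0] = (0.0000, 0.0000)  (base)
link 0: phi[0] = -120 = -120 deg
  cos(-120 deg) = -0.5000, sin(-120 deg) = -0.8660
  joint[1] = (0.0000, 0.0000) + 8.9 * (-0.5000, -0.8660) = (0.0000 + -4.4500, 0.0000 + -7.7076) = (-4.4500, -7.7076)
link 1: phi[1] = -120 + 120 = 0 deg
  cos(0 deg) = 1.0000, sin(0 deg) = 0.0000
  joint[2] = (-4.4500, -7.7076) + 7 * (1.0000, 0.0000) = (-4.4500 + 7.0000, -7.7076 + 0.0000) = (2.5500, -7.7076)
End effector: (2.5500, -7.7076)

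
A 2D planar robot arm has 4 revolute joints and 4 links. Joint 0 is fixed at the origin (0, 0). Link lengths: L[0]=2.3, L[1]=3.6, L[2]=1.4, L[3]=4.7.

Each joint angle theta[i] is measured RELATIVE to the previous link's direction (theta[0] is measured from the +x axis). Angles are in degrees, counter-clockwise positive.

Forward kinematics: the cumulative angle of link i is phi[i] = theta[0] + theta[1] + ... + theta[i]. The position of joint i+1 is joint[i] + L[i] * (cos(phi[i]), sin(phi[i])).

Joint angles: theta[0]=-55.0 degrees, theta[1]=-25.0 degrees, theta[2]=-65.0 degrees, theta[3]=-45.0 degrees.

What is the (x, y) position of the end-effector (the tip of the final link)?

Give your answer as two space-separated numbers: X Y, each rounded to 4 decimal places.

joint[0] = (0.0000, 0.0000)  (base)
link 0: phi[0] = -55 = -55 deg
  cos(-55 deg) = 0.5736, sin(-55 deg) = -0.8192
  joint[1] = (0.0000, 0.0000) + 2.3 * (0.5736, -0.8192) = (0.0000 + 1.3192, 0.0000 + -1.8840) = (1.3192, -1.8840)
link 1: phi[1] = -55 + -25 = -80 deg
  cos(-80 deg) = 0.1736, sin(-80 deg) = -0.9848
  joint[2] = (1.3192, -1.8840) + 3.6 * (0.1736, -0.9848) = (1.3192 + 0.6251, -1.8840 + -3.5453) = (1.9444, -5.4294)
link 2: phi[2] = -55 + -25 + -65 = -145 deg
  cos(-145 deg) = -0.8192, sin(-145 deg) = -0.5736
  joint[3] = (1.9444, -5.4294) + 1.4 * (-0.8192, -0.5736) = (1.9444 + -1.1468, -5.4294 + -0.8030) = (0.7975, -6.2324)
link 3: phi[3] = -55 + -25 + -65 + -45 = -190 deg
  cos(-190 deg) = -0.9848, sin(-190 deg) = 0.1736
  joint[4] = (0.7975, -6.2324) + 4.7 * (-0.9848, 0.1736) = (0.7975 + -4.6286, -6.2324 + 0.8161) = (-3.8311, -5.4162)
End effector: (-3.8311, -5.4162)

Answer: -3.8311 -5.4162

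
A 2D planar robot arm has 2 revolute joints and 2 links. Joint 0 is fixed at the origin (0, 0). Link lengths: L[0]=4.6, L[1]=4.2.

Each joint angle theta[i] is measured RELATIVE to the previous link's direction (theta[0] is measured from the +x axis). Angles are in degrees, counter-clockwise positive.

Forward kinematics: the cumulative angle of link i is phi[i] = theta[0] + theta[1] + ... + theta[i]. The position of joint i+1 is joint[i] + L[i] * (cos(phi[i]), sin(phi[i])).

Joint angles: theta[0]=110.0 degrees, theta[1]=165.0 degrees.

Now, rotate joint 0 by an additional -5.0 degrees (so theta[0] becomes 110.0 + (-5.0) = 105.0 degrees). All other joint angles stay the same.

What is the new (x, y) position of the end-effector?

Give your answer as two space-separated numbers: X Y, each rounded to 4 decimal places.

Answer: -1.1906 0.2433

Derivation:
joint[0] = (0.0000, 0.0000)  (base)
link 0: phi[0] = 105 = 105 deg
  cos(105 deg) = -0.2588, sin(105 deg) = 0.9659
  joint[1] = (0.0000, 0.0000) + 4.6 * (-0.2588, 0.9659) = (0.0000 + -1.1906, 0.0000 + 4.4433) = (-1.1906, 4.4433)
link 1: phi[1] = 105 + 165 = 270 deg
  cos(270 deg) = -0.0000, sin(270 deg) = -1.0000
  joint[2] = (-1.1906, 4.4433) + 4.2 * (-0.0000, -1.0000) = (-1.1906 + -0.0000, 4.4433 + -4.2000) = (-1.1906, 0.2433)
End effector: (-1.1906, 0.2433)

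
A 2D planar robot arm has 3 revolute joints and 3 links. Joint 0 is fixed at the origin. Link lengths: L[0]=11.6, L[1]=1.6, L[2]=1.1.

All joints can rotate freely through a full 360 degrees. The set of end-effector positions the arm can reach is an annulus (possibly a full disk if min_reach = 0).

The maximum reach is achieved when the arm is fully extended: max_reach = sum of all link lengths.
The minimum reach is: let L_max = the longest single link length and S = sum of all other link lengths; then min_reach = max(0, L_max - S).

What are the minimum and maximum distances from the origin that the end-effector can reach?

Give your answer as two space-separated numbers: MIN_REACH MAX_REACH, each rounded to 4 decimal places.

Answer: 8.9000 14.3000

Derivation:
Link lengths: [11.6, 1.6, 1.1]
max_reach = 11.6 + 1.6 + 1.1 = 14.3
L_max = max([11.6, 1.6, 1.1]) = 11.6
S (sum of others) = 14.3 - 11.6 = 2.7
min_reach = max(0, 11.6 - 2.7) = max(0, 8.9) = 8.9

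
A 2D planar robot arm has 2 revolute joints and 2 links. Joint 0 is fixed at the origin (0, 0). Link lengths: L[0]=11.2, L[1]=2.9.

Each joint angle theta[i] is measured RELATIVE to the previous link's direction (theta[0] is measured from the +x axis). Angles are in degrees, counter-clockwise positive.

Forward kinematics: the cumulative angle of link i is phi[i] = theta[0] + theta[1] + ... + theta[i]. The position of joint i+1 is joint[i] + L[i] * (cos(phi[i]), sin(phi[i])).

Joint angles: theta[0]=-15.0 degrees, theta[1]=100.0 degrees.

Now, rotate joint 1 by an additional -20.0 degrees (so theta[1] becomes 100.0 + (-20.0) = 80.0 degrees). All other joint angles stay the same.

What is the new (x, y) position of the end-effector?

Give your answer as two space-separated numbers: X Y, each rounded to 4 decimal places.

Answer: 12.0440 -0.2705

Derivation:
joint[0] = (0.0000, 0.0000)  (base)
link 0: phi[0] = -15 = -15 deg
  cos(-15 deg) = 0.9659, sin(-15 deg) = -0.2588
  joint[1] = (0.0000, 0.0000) + 11.2 * (0.9659, -0.2588) = (0.0000 + 10.8184, 0.0000 + -2.8988) = (10.8184, -2.8988)
link 1: phi[1] = -15 + 80 = 65 deg
  cos(65 deg) = 0.4226, sin(65 deg) = 0.9063
  joint[2] = (10.8184, -2.8988) + 2.9 * (0.4226, 0.9063) = (10.8184 + 1.2256, -2.8988 + 2.6283) = (12.0440, -0.2705)
End effector: (12.0440, -0.2705)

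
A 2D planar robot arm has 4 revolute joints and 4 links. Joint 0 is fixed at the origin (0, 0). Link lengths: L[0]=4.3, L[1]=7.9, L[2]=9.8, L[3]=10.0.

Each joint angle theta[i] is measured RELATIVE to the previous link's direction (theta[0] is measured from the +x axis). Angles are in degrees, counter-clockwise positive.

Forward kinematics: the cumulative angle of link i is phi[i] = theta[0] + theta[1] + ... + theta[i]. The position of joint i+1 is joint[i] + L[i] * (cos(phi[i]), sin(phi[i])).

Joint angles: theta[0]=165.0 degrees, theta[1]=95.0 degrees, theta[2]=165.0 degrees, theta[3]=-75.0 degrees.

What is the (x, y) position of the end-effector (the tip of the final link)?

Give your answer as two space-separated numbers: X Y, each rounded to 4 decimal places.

Answer: 8.4644 0.4783

Derivation:
joint[0] = (0.0000, 0.0000)  (base)
link 0: phi[0] = 165 = 165 deg
  cos(165 deg) = -0.9659, sin(165 deg) = 0.2588
  joint[1] = (0.0000, 0.0000) + 4.3 * (-0.9659, 0.2588) = (0.0000 + -4.1535, 0.0000 + 1.1129) = (-4.1535, 1.1129)
link 1: phi[1] = 165 + 95 = 260 deg
  cos(260 deg) = -0.1736, sin(260 deg) = -0.9848
  joint[2] = (-4.1535, 1.1129) + 7.9 * (-0.1736, -0.9848) = (-4.1535 + -1.3718, 1.1129 + -7.7800) = (-5.5253, -6.6671)
link 2: phi[2] = 165 + 95 + 165 = 425 deg
  cos(425 deg) = 0.4226, sin(425 deg) = 0.9063
  joint[3] = (-5.5253, -6.6671) + 9.8 * (0.4226, 0.9063) = (-5.5253 + 4.1417, -6.6671 + 8.8818) = (-1.3836, 2.2148)
link 3: phi[3] = 165 + 95 + 165 + -75 = 350 deg
  cos(350 deg) = 0.9848, sin(350 deg) = -0.1736
  joint[4] = (-1.3836, 2.2148) + 10 * (0.9848, -0.1736) = (-1.3836 + 9.8481, 2.2148 + -1.7365) = (8.4644, 0.4783)
End effector: (8.4644, 0.4783)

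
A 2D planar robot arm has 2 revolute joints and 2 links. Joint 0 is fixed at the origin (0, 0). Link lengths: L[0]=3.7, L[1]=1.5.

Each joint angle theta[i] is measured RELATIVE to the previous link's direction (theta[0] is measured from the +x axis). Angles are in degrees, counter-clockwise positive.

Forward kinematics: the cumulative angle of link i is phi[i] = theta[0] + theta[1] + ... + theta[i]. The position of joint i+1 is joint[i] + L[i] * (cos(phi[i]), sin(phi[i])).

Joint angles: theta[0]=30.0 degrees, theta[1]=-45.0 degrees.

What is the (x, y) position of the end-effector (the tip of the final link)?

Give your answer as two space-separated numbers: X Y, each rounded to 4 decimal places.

joint[0] = (0.0000, 0.0000)  (base)
link 0: phi[0] = 30 = 30 deg
  cos(30 deg) = 0.8660, sin(30 deg) = 0.5000
  joint[1] = (0.0000, 0.0000) + 3.7 * (0.8660, 0.5000) = (0.0000 + 3.2043, 0.0000 + 1.8500) = (3.2043, 1.8500)
link 1: phi[1] = 30 + -45 = -15 deg
  cos(-15 deg) = 0.9659, sin(-15 deg) = -0.2588
  joint[2] = (3.2043, 1.8500) + 1.5 * (0.9659, -0.2588) = (3.2043 + 1.4489, 1.8500 + -0.3882) = (4.6532, 1.4618)
End effector: (4.6532, 1.4618)

Answer: 4.6532 1.4618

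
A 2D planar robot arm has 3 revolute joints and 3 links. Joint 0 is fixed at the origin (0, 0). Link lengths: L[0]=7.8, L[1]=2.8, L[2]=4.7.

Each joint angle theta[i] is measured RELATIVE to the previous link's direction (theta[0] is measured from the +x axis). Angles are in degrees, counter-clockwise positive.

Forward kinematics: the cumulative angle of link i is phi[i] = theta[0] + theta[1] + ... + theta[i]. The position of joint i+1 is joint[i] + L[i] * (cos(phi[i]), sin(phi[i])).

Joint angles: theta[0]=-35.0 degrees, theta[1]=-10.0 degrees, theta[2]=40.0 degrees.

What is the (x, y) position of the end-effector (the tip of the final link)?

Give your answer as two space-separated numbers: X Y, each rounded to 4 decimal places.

joint[0] = (0.0000, 0.0000)  (base)
link 0: phi[0] = -35 = -35 deg
  cos(-35 deg) = 0.8192, sin(-35 deg) = -0.5736
  joint[1] = (0.0000, 0.0000) + 7.8 * (0.8192, -0.5736) = (0.0000 + 6.3894, 0.0000 + -4.4739) = (6.3894, -4.4739)
link 1: phi[1] = -35 + -10 = -45 deg
  cos(-45 deg) = 0.7071, sin(-45 deg) = -0.7071
  joint[2] = (6.3894, -4.4739) + 2.8 * (0.7071, -0.7071) = (6.3894 + 1.9799, -4.4739 + -1.9799) = (8.3693, -6.4538)
link 2: phi[2] = -35 + -10 + 40 = -5 deg
  cos(-5 deg) = 0.9962, sin(-5 deg) = -0.0872
  joint[3] = (8.3693, -6.4538) + 4.7 * (0.9962, -0.0872) = (8.3693 + 4.6821, -6.4538 + -0.4096) = (13.0514, -6.8634)
End effector: (13.0514, -6.8634)

Answer: 13.0514 -6.8634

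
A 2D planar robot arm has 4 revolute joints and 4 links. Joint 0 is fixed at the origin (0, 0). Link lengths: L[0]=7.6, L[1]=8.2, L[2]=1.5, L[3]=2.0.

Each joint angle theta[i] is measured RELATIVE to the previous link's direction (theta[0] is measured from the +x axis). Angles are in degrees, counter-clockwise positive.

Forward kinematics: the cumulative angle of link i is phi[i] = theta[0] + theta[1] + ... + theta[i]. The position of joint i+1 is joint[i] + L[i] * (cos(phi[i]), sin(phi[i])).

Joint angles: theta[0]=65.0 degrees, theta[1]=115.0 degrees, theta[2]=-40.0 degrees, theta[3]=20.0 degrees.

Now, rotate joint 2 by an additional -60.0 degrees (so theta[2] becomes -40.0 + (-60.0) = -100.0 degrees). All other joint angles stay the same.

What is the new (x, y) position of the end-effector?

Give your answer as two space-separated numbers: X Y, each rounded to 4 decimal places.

joint[0] = (0.0000, 0.0000)  (base)
link 0: phi[0] = 65 = 65 deg
  cos(65 deg) = 0.4226, sin(65 deg) = 0.9063
  joint[1] = (0.0000, 0.0000) + 7.6 * (0.4226, 0.9063) = (0.0000 + 3.2119, 0.0000 + 6.8879) = (3.2119, 6.8879)
link 1: phi[1] = 65 + 115 = 180 deg
  cos(180 deg) = -1.0000, sin(180 deg) = 0.0000
  joint[2] = (3.2119, 6.8879) + 8.2 * (-1.0000, 0.0000) = (3.2119 + -8.2000, 6.8879 + 0.0000) = (-4.9881, 6.8879)
link 2: phi[2] = 65 + 115 + -100 = 80 deg
  cos(80 deg) = 0.1736, sin(80 deg) = 0.9848
  joint[3] = (-4.9881, 6.8879) + 1.5 * (0.1736, 0.9848) = (-4.9881 + 0.2605, 6.8879 + 1.4772) = (-4.7276, 8.3652)
link 3: phi[3] = 65 + 115 + -100 + 20 = 100 deg
  cos(100 deg) = -0.1736, sin(100 deg) = 0.9848
  joint[4] = (-4.7276, 8.3652) + 2 * (-0.1736, 0.9848) = (-4.7276 + -0.3473, 8.3652 + 1.9696) = (-5.0749, 10.3348)
End effector: (-5.0749, 10.3348)

Answer: -5.0749 10.3348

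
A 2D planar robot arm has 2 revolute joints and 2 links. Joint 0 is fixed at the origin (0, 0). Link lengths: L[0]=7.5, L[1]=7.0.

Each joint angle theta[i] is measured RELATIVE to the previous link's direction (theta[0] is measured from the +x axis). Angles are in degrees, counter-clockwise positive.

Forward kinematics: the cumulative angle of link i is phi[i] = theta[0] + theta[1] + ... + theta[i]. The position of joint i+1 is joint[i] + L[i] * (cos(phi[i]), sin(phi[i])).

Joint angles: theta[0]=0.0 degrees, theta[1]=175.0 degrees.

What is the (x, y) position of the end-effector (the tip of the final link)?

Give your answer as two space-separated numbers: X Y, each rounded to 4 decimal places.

Answer: 0.5266 0.6101

Derivation:
joint[0] = (0.0000, 0.0000)  (base)
link 0: phi[0] = 0 = 0 deg
  cos(0 deg) = 1.0000, sin(0 deg) = 0.0000
  joint[1] = (0.0000, 0.0000) + 7.5 * (1.0000, 0.0000) = (0.0000 + 7.5000, 0.0000 + 0.0000) = (7.5000, 0.0000)
link 1: phi[1] = 0 + 175 = 175 deg
  cos(175 deg) = -0.9962, sin(175 deg) = 0.0872
  joint[2] = (7.5000, 0.0000) + 7 * (-0.9962, 0.0872) = (7.5000 + -6.9734, 0.0000 + 0.6101) = (0.5266, 0.6101)
End effector: (0.5266, 0.6101)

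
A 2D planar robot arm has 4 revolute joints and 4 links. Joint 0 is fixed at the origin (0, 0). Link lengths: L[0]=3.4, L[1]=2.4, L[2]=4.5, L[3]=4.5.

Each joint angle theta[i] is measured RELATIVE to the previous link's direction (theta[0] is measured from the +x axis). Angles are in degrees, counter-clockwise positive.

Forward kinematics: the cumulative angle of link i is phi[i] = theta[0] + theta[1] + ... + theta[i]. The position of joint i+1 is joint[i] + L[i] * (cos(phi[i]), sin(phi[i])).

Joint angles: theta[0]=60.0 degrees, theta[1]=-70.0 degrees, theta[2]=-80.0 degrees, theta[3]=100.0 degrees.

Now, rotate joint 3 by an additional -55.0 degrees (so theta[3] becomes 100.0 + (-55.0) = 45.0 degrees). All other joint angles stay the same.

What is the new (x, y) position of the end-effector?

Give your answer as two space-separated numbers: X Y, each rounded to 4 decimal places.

Answer: 7.2455 -5.1542

Derivation:
joint[0] = (0.0000, 0.0000)  (base)
link 0: phi[0] = 60 = 60 deg
  cos(60 deg) = 0.5000, sin(60 deg) = 0.8660
  joint[1] = (0.0000, 0.0000) + 3.4 * (0.5000, 0.8660) = (0.0000 + 1.7000, 0.0000 + 2.9445) = (1.7000, 2.9445)
link 1: phi[1] = 60 + -70 = -10 deg
  cos(-10 deg) = 0.9848, sin(-10 deg) = -0.1736
  joint[2] = (1.7000, 2.9445) + 2.4 * (0.9848, -0.1736) = (1.7000 + 2.3635, 2.9445 + -0.4168) = (4.0635, 2.5277)
link 2: phi[2] = 60 + -70 + -80 = -90 deg
  cos(-90 deg) = 0.0000, sin(-90 deg) = -1.0000
  joint[3] = (4.0635, 2.5277) + 4.5 * (0.0000, -1.0000) = (4.0635 + 0.0000, 2.5277 + -4.5000) = (4.0635, -1.9723)
link 3: phi[3] = 60 + -70 + -80 + 45 = -45 deg
  cos(-45 deg) = 0.7071, sin(-45 deg) = -0.7071
  joint[4] = (4.0635, -1.9723) + 4.5 * (0.7071, -0.7071) = (4.0635 + 3.1820, -1.9723 + -3.1820) = (7.2455, -5.1542)
End effector: (7.2455, -5.1542)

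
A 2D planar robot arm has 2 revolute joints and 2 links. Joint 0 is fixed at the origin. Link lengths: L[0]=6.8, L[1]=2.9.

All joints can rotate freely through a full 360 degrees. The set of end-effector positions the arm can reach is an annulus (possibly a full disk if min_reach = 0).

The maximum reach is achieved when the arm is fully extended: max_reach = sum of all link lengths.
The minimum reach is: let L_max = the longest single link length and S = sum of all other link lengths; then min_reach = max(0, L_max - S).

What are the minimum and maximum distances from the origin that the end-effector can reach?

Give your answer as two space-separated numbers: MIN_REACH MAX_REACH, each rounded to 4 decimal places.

Link lengths: [6.8, 2.9]
max_reach = 6.8 + 2.9 = 9.7
L_max = max([6.8, 2.9]) = 6.8
S (sum of others) = 9.7 - 6.8 = 2.9
min_reach = max(0, 6.8 - 2.9) = max(0, 3.9) = 3.9

Answer: 3.9000 9.7000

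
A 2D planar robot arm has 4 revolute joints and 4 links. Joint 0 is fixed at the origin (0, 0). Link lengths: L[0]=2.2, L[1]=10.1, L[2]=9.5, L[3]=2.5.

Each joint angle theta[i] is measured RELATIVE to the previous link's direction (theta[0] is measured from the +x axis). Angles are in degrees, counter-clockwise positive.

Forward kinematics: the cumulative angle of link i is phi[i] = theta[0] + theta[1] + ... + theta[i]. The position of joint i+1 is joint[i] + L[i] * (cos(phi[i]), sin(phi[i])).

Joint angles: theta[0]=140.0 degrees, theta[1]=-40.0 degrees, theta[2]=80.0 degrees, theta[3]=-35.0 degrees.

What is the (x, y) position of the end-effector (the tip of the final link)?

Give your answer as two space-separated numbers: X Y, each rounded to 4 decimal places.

joint[0] = (0.0000, 0.0000)  (base)
link 0: phi[0] = 140 = 140 deg
  cos(140 deg) = -0.7660, sin(140 deg) = 0.6428
  joint[1] = (0.0000, 0.0000) + 2.2 * (-0.7660, 0.6428) = (0.0000 + -1.6853, 0.0000 + 1.4141) = (-1.6853, 1.4141)
link 1: phi[1] = 140 + -40 = 100 deg
  cos(100 deg) = -0.1736, sin(100 deg) = 0.9848
  joint[2] = (-1.6853, 1.4141) + 10.1 * (-0.1736, 0.9848) = (-1.6853 + -1.7538, 1.4141 + 9.9466) = (-3.4391, 11.3607)
link 2: phi[2] = 140 + -40 + 80 = 180 deg
  cos(180 deg) = -1.0000, sin(180 deg) = 0.0000
  joint[3] = (-3.4391, 11.3607) + 9.5 * (-1.0000, 0.0000) = (-3.4391 + -9.5000, 11.3607 + 0.0000) = (-12.9391, 11.3607)
link 3: phi[3] = 140 + -40 + 80 + -35 = 145 deg
  cos(145 deg) = -0.8192, sin(145 deg) = 0.5736
  joint[4] = (-12.9391, 11.3607) + 2.5 * (-0.8192, 0.5736) = (-12.9391 + -2.0479, 11.3607 + 1.4339) = (-14.9870, 12.7946)
End effector: (-14.9870, 12.7946)

Answer: -14.9870 12.7946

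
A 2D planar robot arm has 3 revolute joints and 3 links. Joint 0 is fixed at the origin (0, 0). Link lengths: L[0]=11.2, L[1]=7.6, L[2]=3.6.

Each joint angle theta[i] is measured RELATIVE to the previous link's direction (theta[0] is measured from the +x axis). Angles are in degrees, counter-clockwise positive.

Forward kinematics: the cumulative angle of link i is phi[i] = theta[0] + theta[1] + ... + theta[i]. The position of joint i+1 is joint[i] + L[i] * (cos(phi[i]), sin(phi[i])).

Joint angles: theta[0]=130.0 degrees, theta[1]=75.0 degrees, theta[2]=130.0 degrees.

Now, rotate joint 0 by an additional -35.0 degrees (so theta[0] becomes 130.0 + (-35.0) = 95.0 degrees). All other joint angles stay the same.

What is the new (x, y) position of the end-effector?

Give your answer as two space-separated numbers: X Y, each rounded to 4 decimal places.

Answer: -6.6607 9.3594

Derivation:
joint[0] = (0.0000, 0.0000)  (base)
link 0: phi[0] = 95 = 95 deg
  cos(95 deg) = -0.0872, sin(95 deg) = 0.9962
  joint[1] = (0.0000, 0.0000) + 11.2 * (-0.0872, 0.9962) = (0.0000 + -0.9761, 0.0000 + 11.1574) = (-0.9761, 11.1574)
link 1: phi[1] = 95 + 75 = 170 deg
  cos(170 deg) = -0.9848, sin(170 deg) = 0.1736
  joint[2] = (-0.9761, 11.1574) + 7.6 * (-0.9848, 0.1736) = (-0.9761 + -7.4845, 11.1574 + 1.3197) = (-8.4607, 12.4771)
link 2: phi[2] = 95 + 75 + 130 = 300 deg
  cos(300 deg) = 0.5000, sin(300 deg) = -0.8660
  joint[3] = (-8.4607, 12.4771) + 3.6 * (0.5000, -0.8660) = (-8.4607 + 1.8000, 12.4771 + -3.1177) = (-6.6607, 9.3594)
End effector: (-6.6607, 9.3594)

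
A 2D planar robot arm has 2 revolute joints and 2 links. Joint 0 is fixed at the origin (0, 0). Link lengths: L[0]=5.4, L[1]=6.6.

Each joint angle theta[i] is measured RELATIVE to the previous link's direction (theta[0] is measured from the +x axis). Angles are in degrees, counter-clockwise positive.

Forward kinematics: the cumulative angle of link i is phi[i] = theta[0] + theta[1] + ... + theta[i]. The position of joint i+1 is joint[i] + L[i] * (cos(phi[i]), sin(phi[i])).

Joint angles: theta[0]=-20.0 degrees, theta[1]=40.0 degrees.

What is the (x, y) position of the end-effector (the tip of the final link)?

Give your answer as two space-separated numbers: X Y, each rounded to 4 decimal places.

Answer: 11.2763 0.4104

Derivation:
joint[0] = (0.0000, 0.0000)  (base)
link 0: phi[0] = -20 = -20 deg
  cos(-20 deg) = 0.9397, sin(-20 deg) = -0.3420
  joint[1] = (0.0000, 0.0000) + 5.4 * (0.9397, -0.3420) = (0.0000 + 5.0743, 0.0000 + -1.8469) = (5.0743, -1.8469)
link 1: phi[1] = -20 + 40 = 20 deg
  cos(20 deg) = 0.9397, sin(20 deg) = 0.3420
  joint[2] = (5.0743, -1.8469) + 6.6 * (0.9397, 0.3420) = (5.0743 + 6.2020, -1.8469 + 2.2573) = (11.2763, 0.4104)
End effector: (11.2763, 0.4104)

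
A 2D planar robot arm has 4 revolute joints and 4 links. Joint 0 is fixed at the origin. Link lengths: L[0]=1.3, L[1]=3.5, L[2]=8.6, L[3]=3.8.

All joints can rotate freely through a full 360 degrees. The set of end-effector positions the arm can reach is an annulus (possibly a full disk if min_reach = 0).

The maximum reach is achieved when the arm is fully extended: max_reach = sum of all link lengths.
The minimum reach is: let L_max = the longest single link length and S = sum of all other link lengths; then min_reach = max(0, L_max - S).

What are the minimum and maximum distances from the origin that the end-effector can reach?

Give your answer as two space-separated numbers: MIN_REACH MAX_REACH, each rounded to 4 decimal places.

Link lengths: [1.3, 3.5, 8.6, 3.8]
max_reach = 1.3 + 3.5 + 8.6 + 3.8 = 17.2
L_max = max([1.3, 3.5, 8.6, 3.8]) = 8.6
S (sum of others) = 17.2 - 8.6 = 8.6
min_reach = max(0, 8.6 - 8.6) = max(0, 0) = 0

Answer: 0.0000 17.2000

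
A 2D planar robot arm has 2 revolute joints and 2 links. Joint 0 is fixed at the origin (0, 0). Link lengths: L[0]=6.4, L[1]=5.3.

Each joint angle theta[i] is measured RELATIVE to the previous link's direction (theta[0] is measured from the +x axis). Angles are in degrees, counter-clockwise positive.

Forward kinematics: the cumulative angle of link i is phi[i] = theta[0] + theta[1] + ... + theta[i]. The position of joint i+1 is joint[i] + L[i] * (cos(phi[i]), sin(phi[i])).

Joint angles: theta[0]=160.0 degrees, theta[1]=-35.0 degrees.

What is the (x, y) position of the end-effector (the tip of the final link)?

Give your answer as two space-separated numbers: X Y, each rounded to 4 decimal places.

Answer: -9.0540 6.5304

Derivation:
joint[0] = (0.0000, 0.0000)  (base)
link 0: phi[0] = 160 = 160 deg
  cos(160 deg) = -0.9397, sin(160 deg) = 0.3420
  joint[1] = (0.0000, 0.0000) + 6.4 * (-0.9397, 0.3420) = (0.0000 + -6.0140, 0.0000 + 2.1889) = (-6.0140, 2.1889)
link 1: phi[1] = 160 + -35 = 125 deg
  cos(125 deg) = -0.5736, sin(125 deg) = 0.8192
  joint[2] = (-6.0140, 2.1889) + 5.3 * (-0.5736, 0.8192) = (-6.0140 + -3.0400, 2.1889 + 4.3415) = (-9.0540, 6.5304)
End effector: (-9.0540, 6.5304)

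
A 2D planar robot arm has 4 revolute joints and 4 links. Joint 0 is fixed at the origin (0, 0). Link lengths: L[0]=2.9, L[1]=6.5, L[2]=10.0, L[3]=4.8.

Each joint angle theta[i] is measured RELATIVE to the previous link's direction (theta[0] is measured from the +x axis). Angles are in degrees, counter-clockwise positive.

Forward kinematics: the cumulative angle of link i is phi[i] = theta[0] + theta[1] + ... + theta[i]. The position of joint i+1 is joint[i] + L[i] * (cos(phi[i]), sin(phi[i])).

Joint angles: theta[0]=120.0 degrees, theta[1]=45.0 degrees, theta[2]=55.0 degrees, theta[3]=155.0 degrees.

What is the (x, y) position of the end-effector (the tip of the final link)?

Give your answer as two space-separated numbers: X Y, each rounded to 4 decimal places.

joint[0] = (0.0000, 0.0000)  (base)
link 0: phi[0] = 120 = 120 deg
  cos(120 deg) = -0.5000, sin(120 deg) = 0.8660
  joint[1] = (0.0000, 0.0000) + 2.9 * (-0.5000, 0.8660) = (0.0000 + -1.4500, 0.0000 + 2.5115) = (-1.4500, 2.5115)
link 1: phi[1] = 120 + 45 = 165 deg
  cos(165 deg) = -0.9659, sin(165 deg) = 0.2588
  joint[2] = (-1.4500, 2.5115) + 6.5 * (-0.9659, 0.2588) = (-1.4500 + -6.2785, 2.5115 + 1.6823) = (-7.7285, 4.1938)
link 2: phi[2] = 120 + 45 + 55 = 220 deg
  cos(220 deg) = -0.7660, sin(220 deg) = -0.6428
  joint[3] = (-7.7285, 4.1938) + 10 * (-0.7660, -0.6428) = (-7.7285 + -7.6604, 4.1938 + -6.4279) = (-15.3890, -2.2341)
link 3: phi[3] = 120 + 45 + 55 + 155 = 375 deg
  cos(375 deg) = 0.9659, sin(375 deg) = 0.2588
  joint[4] = (-15.3890, -2.2341) + 4.8 * (0.9659, 0.2588) = (-15.3890 + 4.6364, -2.2341 + 1.2423) = (-10.7525, -0.9917)
End effector: (-10.7525, -0.9917)

Answer: -10.7525 -0.9917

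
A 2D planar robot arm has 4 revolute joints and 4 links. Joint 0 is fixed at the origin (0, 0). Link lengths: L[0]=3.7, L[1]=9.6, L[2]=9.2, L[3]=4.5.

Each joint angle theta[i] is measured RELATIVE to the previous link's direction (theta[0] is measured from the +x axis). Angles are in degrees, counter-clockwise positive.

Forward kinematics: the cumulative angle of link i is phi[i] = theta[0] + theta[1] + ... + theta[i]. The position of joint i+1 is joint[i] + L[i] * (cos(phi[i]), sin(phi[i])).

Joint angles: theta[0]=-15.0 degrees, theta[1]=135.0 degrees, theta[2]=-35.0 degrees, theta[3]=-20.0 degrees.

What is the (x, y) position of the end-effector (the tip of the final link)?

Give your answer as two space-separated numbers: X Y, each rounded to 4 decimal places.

joint[0] = (0.0000, 0.0000)  (base)
link 0: phi[0] = -15 = -15 deg
  cos(-15 deg) = 0.9659, sin(-15 deg) = -0.2588
  joint[1] = (0.0000, 0.0000) + 3.7 * (0.9659, -0.2588) = (0.0000 + 3.5739, 0.0000 + -0.9576) = (3.5739, -0.9576)
link 1: phi[1] = -15 + 135 = 120 deg
  cos(120 deg) = -0.5000, sin(120 deg) = 0.8660
  joint[2] = (3.5739, -0.9576) + 9.6 * (-0.5000, 0.8660) = (3.5739 + -4.8000, -0.9576 + 8.3138) = (-1.2261, 7.3562)
link 2: phi[2] = -15 + 135 + -35 = 85 deg
  cos(85 deg) = 0.0872, sin(85 deg) = 0.9962
  joint[3] = (-1.2261, 7.3562) + 9.2 * (0.0872, 0.9962) = (-1.2261 + 0.8018, 7.3562 + 9.1650) = (-0.4242, 16.5212)
link 3: phi[3] = -15 + 135 + -35 + -20 = 65 deg
  cos(65 deg) = 0.4226, sin(65 deg) = 0.9063
  joint[4] = (-0.4242, 16.5212) + 4.5 * (0.4226, 0.9063) = (-0.4242 + 1.9018, 16.5212 + 4.0784) = (1.4775, 20.5996)
End effector: (1.4775, 20.5996)

Answer: 1.4775 20.5996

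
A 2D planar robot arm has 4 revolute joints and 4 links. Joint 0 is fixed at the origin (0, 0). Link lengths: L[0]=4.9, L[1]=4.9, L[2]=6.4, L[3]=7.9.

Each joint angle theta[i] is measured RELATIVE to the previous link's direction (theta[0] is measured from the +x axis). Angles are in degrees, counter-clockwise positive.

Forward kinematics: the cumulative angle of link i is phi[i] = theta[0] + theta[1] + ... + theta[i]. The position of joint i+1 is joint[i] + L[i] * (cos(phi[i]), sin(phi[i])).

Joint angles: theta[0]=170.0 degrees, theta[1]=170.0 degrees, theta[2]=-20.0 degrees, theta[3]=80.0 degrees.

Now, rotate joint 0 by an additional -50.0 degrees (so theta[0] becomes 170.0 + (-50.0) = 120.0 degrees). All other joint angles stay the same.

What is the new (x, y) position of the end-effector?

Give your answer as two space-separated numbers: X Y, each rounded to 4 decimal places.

Answer: 7.0059 -8.1328

Derivation:
joint[0] = (0.0000, 0.0000)  (base)
link 0: phi[0] = 120 = 120 deg
  cos(120 deg) = -0.5000, sin(120 deg) = 0.8660
  joint[1] = (0.0000, 0.0000) + 4.9 * (-0.5000, 0.8660) = (0.0000 + -2.4500, 0.0000 + 4.2435) = (-2.4500, 4.2435)
link 1: phi[1] = 120 + 170 = 290 deg
  cos(290 deg) = 0.3420, sin(290 deg) = -0.9397
  joint[2] = (-2.4500, 4.2435) + 4.9 * (0.3420, -0.9397) = (-2.4500 + 1.6759, 4.2435 + -4.6045) = (-0.7741, -0.3610)
link 2: phi[2] = 120 + 170 + -20 = 270 deg
  cos(270 deg) = -0.0000, sin(270 deg) = -1.0000
  joint[3] = (-0.7741, -0.3610) + 6.4 * (-0.0000, -1.0000) = (-0.7741 + -0.0000, -0.3610 + -6.4000) = (-0.7741, -6.7610)
link 3: phi[3] = 120 + 170 + -20 + 80 = 350 deg
  cos(350 deg) = 0.9848, sin(350 deg) = -0.1736
  joint[4] = (-0.7741, -6.7610) + 7.9 * (0.9848, -0.1736) = (-0.7741 + 7.7800, -6.7610 + -1.3718) = (7.0059, -8.1328)
End effector: (7.0059, -8.1328)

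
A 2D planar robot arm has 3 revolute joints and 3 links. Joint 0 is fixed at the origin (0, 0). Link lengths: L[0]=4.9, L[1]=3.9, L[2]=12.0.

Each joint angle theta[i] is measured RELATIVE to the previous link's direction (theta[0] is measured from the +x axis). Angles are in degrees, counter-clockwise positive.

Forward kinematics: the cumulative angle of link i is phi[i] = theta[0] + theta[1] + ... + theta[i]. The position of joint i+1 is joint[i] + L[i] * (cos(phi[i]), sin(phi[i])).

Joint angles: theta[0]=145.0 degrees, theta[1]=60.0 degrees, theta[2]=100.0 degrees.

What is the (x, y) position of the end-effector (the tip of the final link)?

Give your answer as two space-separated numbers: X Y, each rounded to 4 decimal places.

joint[0] = (0.0000, 0.0000)  (base)
link 0: phi[0] = 145 = 145 deg
  cos(145 deg) = -0.8192, sin(145 deg) = 0.5736
  joint[1] = (0.0000, 0.0000) + 4.9 * (-0.8192, 0.5736) = (0.0000 + -4.0138, 0.0000 + 2.8105) = (-4.0138, 2.8105)
link 1: phi[1] = 145 + 60 = 205 deg
  cos(205 deg) = -0.9063, sin(205 deg) = -0.4226
  joint[2] = (-4.0138, 2.8105) + 3.9 * (-0.9063, -0.4226) = (-4.0138 + -3.5346, 2.8105 + -1.6482) = (-7.5484, 1.1623)
link 2: phi[2] = 145 + 60 + 100 = 305 deg
  cos(305 deg) = 0.5736, sin(305 deg) = -0.8192
  joint[3] = (-7.5484, 1.1623) + 12 * (0.5736, -0.8192) = (-7.5484 + 6.8829, 1.1623 + -9.8298) = (-0.6655, -8.6675)
End effector: (-0.6655, -8.6675)

Answer: -0.6655 -8.6675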